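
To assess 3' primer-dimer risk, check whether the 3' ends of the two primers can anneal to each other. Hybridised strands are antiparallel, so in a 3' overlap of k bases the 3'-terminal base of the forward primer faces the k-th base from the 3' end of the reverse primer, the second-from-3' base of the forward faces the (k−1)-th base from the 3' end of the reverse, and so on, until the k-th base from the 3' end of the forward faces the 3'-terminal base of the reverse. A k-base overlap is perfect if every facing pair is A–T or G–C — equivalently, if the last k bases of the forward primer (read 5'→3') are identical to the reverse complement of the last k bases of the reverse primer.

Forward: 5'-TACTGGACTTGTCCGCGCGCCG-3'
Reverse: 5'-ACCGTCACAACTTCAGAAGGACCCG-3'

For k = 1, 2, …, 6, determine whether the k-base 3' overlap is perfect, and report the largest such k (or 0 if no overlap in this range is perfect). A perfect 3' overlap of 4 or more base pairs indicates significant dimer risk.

Longest perfect overlap: 2 complementary base pairs; below the dimer-risk threshold (threshold 4).

Last 6 bases (5'→3') — forward …GCGCCG, reverse …GACCCG.
Reverse complement of the reverse primer's last 6 bases: CGGGTC; its first k bases are the reverse complement of the reverse primer's last k bases, so a perfect k-base overlap needs the forward primer's last k bases to equal them.
Comparing (forward last k vs required): k=1: G vs C ✗; k=2: CG vs CG ✓; k=3: CCG vs CGG ✗; k=4: GCCG vs CGGG ✗; k=5: CGCCG vs CGGGT ✗; k=6: GCGCCG vs CGGGTC ✗.
Only k = 2 is perfect, so the longest perfect 3' overlap is 2.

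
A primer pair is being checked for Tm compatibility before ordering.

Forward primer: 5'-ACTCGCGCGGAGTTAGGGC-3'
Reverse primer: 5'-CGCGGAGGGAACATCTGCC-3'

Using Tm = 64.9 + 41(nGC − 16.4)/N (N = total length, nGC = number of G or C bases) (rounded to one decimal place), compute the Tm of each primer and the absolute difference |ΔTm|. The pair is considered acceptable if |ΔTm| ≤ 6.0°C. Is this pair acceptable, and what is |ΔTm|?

Forward: G+C = 13, N = 19 → Tm = 64.9 + 41·(13 − 16.4)/19 = 57.6°C.
Reverse: G+C = 13, N = 19 → Tm = 64.9 + 41·(13 − 16.4)/19 = 57.6°C.
|ΔTm| = |57.6 − 57.6| = 0.0°C, ≤ 6.0°C.

|ΔTm| = 0.0°C; the pair is acceptable.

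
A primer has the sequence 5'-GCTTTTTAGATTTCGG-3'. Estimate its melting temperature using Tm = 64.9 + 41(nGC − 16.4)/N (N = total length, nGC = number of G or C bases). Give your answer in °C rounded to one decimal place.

38.3°C

Base counts: A=2, T=8, G=4, C=2; G+C = 6, N = 16.
Tm = 64.9 + 41·(6 − 16.4)/16 = 64.9 + -426.40/16 = 38.3°C.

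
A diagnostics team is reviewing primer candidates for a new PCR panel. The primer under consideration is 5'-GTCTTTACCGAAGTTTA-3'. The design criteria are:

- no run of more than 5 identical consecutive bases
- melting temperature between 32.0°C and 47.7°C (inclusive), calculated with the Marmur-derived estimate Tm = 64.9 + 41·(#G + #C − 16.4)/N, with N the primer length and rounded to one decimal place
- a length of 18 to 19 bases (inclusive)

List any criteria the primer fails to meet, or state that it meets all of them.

Fails: length.

Base counts: A=4, T=7, G=3, C=3 (length 17).
homopolymer run: longest run = 3 ✓
Tm: Tm = 64.9 + 41·(6 − 16.4)/17 = 39.8°C ✓
length: length 17, outside 18–19 ✗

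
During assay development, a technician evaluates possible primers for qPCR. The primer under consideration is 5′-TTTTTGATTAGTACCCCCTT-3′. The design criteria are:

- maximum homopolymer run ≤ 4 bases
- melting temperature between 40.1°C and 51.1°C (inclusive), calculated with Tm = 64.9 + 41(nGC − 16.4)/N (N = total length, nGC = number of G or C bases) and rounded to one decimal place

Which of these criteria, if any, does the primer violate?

Base counts: A=3, T=10, G=2, C=5 (length 20).
homopolymer run: longest run = 5, exceeds 4 ✗
Tm: Tm = 64.9 + 41·(7 − 16.4)/20 = 45.6°C ✓

Fails: homopolymer run.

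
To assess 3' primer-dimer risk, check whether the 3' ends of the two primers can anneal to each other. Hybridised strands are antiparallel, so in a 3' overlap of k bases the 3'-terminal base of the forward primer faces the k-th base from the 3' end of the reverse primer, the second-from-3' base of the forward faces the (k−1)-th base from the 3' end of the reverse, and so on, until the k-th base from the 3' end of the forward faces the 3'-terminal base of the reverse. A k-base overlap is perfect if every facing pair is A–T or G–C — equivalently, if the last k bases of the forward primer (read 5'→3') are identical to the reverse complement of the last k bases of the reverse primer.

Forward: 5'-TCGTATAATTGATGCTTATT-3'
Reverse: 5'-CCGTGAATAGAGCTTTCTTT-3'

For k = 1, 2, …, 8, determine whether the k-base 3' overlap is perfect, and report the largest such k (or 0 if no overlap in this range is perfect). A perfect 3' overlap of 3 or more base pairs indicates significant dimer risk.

Last 8 bases (5'→3') — forward …TGCTTATT, reverse …CTTTCTTT.
Reverse complement of the reverse primer's last 8 bases: AAAGAAAG; its first k bases are the reverse complement of the reverse primer's last k bases, so a perfect k-base overlap needs the forward primer's last k bases to equal them.
Comparing (forward last k vs required): k=1: T vs A ✗; k=2: TT vs AA ✗; k=3: ATT vs AAA ✗; k=4: TATT vs AAAG ✗; k=5: TTATT vs AAAGA ✗; k=6: CTTATT vs AAAGAA ✗; k=7: GCTTATT vs AAAGAAA ✗; k=8: TGCTTATT vs AAAGAAAG ✗.
No overlap length from 1 to 8 is perfect, so the longest perfect 3' overlap is 0.

Longest perfect overlap: 0 complementary base pairs; below the dimer-risk threshold (threshold 3).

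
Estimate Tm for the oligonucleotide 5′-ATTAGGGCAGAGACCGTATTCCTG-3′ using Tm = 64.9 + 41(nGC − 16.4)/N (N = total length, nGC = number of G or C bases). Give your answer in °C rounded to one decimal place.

57.4°C

Base counts: A=6, T=6, G=7, C=5; G+C = 12, N = 24.
Tm = 64.9 + 41·(12 − 16.4)/24 = 64.9 + -180.40/24 = 57.4°C.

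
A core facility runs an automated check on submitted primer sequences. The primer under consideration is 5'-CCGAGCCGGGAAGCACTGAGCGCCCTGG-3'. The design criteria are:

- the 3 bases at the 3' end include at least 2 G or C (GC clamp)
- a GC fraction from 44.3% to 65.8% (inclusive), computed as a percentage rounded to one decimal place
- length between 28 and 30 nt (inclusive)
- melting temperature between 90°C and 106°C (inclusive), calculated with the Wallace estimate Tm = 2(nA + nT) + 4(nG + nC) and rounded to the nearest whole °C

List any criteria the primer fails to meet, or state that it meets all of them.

Fails: GC content.

Base counts: A=5, T=2, G=11, C=10 (length 28).
GC clamp: 3' end TGG has 2 G/C ✓
GC content: GC 21/28 = 75.0%, outside 44.3–65.8% ✗
length: length 28 ✓
Tm: Tm = 2·7 + 4·21 = 98°C ✓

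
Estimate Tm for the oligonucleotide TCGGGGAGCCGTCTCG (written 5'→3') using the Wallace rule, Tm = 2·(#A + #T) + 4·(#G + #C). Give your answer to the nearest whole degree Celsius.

Base counts: A=1, T=3, G=7, C=5 (length 16).
Tm = 2·(1+3) + 4·(7+5) = 2·4 + 4·12 = 8 + 48 = 56°C.

56°C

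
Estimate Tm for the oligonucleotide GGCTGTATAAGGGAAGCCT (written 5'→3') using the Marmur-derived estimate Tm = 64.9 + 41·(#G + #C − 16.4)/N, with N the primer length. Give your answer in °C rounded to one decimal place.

Base counts: A=5, T=4, G=7, C=3; G+C = 10, N = 19.
Tm = 64.9 + 41·(10 − 16.4)/19 = 64.9 + -262.40/19 = 51.1°C.

51.1°C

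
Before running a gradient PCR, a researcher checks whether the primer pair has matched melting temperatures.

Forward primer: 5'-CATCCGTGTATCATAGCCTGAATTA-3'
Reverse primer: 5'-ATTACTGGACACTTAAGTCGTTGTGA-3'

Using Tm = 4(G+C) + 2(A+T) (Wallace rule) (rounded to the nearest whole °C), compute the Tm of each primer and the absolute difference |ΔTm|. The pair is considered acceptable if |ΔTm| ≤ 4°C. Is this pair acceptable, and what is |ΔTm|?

|ΔTm| = 2°C; the pair is acceptable.

Forward: A=7 T=8 G=4 C=6 → Tm = 2·15 + 4·10 = 70°C.
Reverse: A=7 T=9 G=6 C=4 → Tm = 2·16 + 4·10 = 72°C.
|ΔTm| = |70 − 72| = 2°C, ≤ 4°C.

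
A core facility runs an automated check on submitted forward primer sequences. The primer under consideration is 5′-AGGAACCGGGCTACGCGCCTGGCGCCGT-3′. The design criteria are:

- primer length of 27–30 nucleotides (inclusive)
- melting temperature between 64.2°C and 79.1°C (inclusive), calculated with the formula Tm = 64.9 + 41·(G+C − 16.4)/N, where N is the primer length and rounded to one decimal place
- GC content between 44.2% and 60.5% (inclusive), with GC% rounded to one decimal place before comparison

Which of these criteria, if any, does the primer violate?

Fails: GC content.

Base counts: A=4, T=3, G=11, C=10 (length 28).
length: length 28 ✓
Tm: Tm = 64.9 + 41·(21 − 16.4)/28 = 71.6°C ✓
GC content: GC 21/28 = 75.0%, outside 44.2–60.5% ✗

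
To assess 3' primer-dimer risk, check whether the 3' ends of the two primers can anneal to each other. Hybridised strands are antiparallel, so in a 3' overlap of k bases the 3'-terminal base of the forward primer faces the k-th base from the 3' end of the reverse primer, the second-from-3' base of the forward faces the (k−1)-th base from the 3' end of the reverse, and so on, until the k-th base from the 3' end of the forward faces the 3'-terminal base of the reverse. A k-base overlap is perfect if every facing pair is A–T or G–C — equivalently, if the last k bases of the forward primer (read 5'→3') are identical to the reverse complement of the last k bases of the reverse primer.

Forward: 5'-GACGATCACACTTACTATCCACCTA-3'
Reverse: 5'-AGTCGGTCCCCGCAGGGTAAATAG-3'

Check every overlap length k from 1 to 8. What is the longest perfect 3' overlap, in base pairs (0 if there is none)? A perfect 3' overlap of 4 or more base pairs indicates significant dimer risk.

Longest perfect overlap: 3 complementary base pairs; below the dimer-risk threshold (threshold 4).

Last 8 bases (5'→3') — forward …TCCACCTA, reverse …GTAAATAG.
Reverse complement of the reverse primer's last 8 bases: CTATTTAC; its first k bases are the reverse complement of the reverse primer's last k bases, so a perfect k-base overlap needs the forward primer's last k bases to equal them.
Comparing (forward last k vs required): k=1: A vs C ✗; k=2: TA vs CT ✗; k=3: CTA vs CTA ✓; k=4: CCTA vs CTAT ✗; k=5: ACCTA vs CTATT ✗; k=6: CACCTA vs CTATTT ✗; k=7: CCACCTA vs CTATTTA ✗; k=8: TCCACCTA vs CTATTTAC ✗.
Only k = 3 is perfect, so the longest perfect 3' overlap is 3.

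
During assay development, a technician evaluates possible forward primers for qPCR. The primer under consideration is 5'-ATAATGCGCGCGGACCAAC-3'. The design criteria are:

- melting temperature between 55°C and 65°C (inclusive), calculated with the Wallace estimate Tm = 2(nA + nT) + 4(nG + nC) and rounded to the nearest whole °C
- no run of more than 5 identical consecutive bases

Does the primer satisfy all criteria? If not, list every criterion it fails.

Meets all criteria.

Base counts: A=6, T=2, G=5, C=6 (length 19).
Tm: Tm = 2·8 + 4·11 = 60°C ✓
homopolymer run: longest run = 2 ✓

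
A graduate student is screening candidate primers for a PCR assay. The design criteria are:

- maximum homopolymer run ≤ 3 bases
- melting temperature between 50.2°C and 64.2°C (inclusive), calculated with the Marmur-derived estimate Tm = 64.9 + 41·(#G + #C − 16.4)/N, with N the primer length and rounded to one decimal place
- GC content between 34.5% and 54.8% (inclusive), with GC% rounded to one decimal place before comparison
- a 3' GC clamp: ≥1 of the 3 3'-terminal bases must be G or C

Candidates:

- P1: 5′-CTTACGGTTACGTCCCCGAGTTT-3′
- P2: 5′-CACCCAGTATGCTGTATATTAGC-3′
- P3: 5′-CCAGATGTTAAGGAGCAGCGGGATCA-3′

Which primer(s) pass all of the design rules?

P2 and P3.

P1 (23 nt, A=3 T=8 G=5 C=7): longest run = 4, exceeds 3 ✗; Tm = 64.9 + 41·(12 − 16.4)/23 = 57.1°C ✓; GC 12/23 = 52.2% ✓; 3' end TTT has 0 G/C, need ≥1 ✗ — fails.
P2 (23 nt, A=6 T=7 G=4 C=6): longest run = 3 ✓; Tm = 64.9 + 41·(10 − 16.4)/23 = 53.5°C ✓; GC 10/23 = 43.5% ✓; 3' end AGC has 2 G/C ✓ — passes.
P3 (26 nt, A=8 T=4 G=9 C=5): longest run = 3 ✓; Tm = 64.9 + 41·(14 − 16.4)/26 = 61.1°C ✓; GC 14/26 = 53.8% ✓; 3' end TCA has 1 G/C ✓ — passes.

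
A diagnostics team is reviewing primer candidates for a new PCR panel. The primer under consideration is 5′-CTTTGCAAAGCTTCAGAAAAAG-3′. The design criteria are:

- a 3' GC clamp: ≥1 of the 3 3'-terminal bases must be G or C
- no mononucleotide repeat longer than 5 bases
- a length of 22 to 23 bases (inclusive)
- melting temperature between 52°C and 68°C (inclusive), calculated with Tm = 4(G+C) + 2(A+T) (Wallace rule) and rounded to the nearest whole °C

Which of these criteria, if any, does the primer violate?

Meets all criteria.

Base counts: A=9, T=5, G=4, C=4 (length 22).
GC clamp: 3' end AAG has 1 G/C ✓
homopolymer run: longest run = 5 ✓
length: length 22 ✓
Tm: Tm = 2·14 + 4·8 = 60°C ✓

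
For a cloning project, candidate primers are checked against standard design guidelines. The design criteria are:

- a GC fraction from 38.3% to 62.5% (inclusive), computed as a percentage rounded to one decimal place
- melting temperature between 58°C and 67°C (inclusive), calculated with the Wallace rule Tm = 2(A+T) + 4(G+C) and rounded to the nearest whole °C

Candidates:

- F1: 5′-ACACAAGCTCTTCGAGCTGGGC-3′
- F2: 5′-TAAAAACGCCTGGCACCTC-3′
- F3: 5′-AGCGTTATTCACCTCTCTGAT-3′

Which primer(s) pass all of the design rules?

F2 and F3.

F1 (22 nt, A=5 T=4 G=6 C=7): GC 13/22 = 59.1% ✓; Tm = 2·9 + 4·13 = 70°C, outside 58–67°C ✗ — fails.
F2 (19 nt, A=6 T=3 G=3 C=7): GC 10/19 = 52.6% ✓; Tm = 2·9 + 4·10 = 58°C ✓ — passes.
F3 (21 nt, A=4 T=8 G=3 C=6): GC 9/21 = 42.9% ✓; Tm = 2·12 + 4·9 = 60°C ✓ — passes.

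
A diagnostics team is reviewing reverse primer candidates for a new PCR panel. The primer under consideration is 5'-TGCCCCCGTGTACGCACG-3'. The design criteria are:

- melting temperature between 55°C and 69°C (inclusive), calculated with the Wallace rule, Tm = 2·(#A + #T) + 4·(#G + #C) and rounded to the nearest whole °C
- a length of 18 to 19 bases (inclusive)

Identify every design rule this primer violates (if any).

Meets all criteria.

Base counts: A=2, T=3, G=5, C=8 (length 18).
Tm: Tm = 2·5 + 4·13 = 62°C ✓
length: length 18 ✓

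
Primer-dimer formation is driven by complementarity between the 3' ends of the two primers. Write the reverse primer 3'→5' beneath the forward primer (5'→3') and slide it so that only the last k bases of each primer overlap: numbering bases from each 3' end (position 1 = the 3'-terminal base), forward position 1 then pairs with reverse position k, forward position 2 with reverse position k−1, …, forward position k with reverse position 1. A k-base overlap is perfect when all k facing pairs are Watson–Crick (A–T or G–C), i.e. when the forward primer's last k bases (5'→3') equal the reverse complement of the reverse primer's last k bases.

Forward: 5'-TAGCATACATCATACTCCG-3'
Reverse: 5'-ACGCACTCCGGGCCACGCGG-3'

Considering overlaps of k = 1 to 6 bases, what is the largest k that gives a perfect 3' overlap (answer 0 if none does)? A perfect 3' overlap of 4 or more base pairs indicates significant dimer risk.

Longest perfect overlap: 3 complementary base pairs; below the dimer-risk threshold (threshold 4).

Last 6 bases (5'→3') — forward …ACTCCG, reverse …ACGCGG.
Reverse complement of the reverse primer's last 6 bases: CCGCGT; its first k bases are the reverse complement of the reverse primer's last k bases, so a perfect k-base overlap needs the forward primer's last k bases to equal them.
Comparing (forward last k vs required): k=1: G vs C ✗; k=2: CG vs CC ✗; k=3: CCG vs CCG ✓; k=4: TCCG vs CCGC ✗; k=5: CTCCG vs CCGCG ✗; k=6: ACTCCG vs CCGCGT ✗.
Only k = 3 is perfect, so the longest perfect 3' overlap is 3.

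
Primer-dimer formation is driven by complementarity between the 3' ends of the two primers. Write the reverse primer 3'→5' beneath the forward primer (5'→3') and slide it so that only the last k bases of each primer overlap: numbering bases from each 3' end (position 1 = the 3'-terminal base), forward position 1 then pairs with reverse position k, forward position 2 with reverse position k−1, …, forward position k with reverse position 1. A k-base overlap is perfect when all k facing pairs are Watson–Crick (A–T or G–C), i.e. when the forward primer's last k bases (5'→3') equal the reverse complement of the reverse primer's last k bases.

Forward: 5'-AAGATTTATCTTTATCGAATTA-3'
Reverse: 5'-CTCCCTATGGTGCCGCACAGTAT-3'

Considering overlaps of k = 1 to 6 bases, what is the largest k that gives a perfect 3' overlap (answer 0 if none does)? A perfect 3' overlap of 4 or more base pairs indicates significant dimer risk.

Last 6 bases (5'→3') — forward …GAATTA, reverse …CAGTAT.
Reverse complement of the reverse primer's last 6 bases: ATACTG; its first k bases are the reverse complement of the reverse primer's last k bases, so a perfect k-base overlap needs the forward primer's last k bases to equal them.
Comparing (forward last k vs required): k=1: A vs A ✓; k=2: TA vs AT ✗; k=3: TTA vs ATA ✗; k=4: ATTA vs ATAC ✗; k=5: AATTA vs ATACT ✗; k=6: GAATTA vs ATACTG ✗.
Only k = 1 is perfect, so the longest perfect 3' overlap is 1.

Longest perfect overlap: 1 complementary base pair; below the dimer-risk threshold (threshold 4).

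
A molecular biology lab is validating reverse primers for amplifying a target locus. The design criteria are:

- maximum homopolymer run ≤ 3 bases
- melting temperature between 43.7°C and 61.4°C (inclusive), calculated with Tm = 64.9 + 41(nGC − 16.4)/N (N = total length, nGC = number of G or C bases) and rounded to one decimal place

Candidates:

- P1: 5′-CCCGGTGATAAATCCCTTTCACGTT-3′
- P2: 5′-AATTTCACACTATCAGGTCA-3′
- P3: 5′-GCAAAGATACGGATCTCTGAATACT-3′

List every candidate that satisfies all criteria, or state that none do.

P1, P2 and P3.

P1 (25 nt, A=5 T=8 G=4 C=8): longest run = 3 ✓; Tm = 64.9 + 41·(12 − 16.4)/25 = 57.7°C ✓ — passes.
P2 (20 nt, A=7 T=6 G=2 C=5): longest run = 3 ✓; Tm = 64.9 + 41·(7 − 16.4)/20 = 45.6°C ✓ — passes.
P3 (25 nt, A=9 T=6 G=5 C=5): longest run = 3 ✓; Tm = 64.9 + 41·(10 − 16.4)/25 = 54.4°C ✓ — passes.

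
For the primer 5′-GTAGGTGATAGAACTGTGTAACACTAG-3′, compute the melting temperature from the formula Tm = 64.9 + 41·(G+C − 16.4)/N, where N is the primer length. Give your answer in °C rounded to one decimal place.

56.7°C

Base counts: A=9, T=7, G=8, C=3; G+C = 11, N = 27.
Tm = 64.9 + 41·(11 − 16.4)/27 = 64.9 + -221.40/27 = 56.7°C.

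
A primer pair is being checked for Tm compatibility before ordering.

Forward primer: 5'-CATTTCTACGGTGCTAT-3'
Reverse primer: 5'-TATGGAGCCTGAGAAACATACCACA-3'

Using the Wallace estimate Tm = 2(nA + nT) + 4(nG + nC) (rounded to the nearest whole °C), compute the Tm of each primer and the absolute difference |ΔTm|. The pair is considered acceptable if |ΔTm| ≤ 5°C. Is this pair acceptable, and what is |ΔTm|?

|ΔTm| = 24°C; the pair is not acceptable.

Forward: A=3 T=7 G=3 C=4 → Tm = 2·10 + 4·7 = 48°C.
Reverse: A=10 T=4 G=5 C=6 → Tm = 2·14 + 4·11 = 72°C.
|ΔTm| = |48 − 72| = 24°C, > 5°C.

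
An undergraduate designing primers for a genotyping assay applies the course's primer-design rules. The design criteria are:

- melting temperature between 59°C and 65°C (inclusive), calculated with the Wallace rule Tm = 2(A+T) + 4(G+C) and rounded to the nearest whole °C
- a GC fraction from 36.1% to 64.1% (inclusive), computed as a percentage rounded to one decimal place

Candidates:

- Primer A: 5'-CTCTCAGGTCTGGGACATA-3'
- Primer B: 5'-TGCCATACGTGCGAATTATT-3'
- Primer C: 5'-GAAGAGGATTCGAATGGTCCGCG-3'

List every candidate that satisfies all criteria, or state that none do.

None of the candidates satisfy all criteria.

Primer A (19 nt, A=4 T=5 G=5 C=5): Tm = 2·9 + 4·10 = 58°C, outside 59–65°C ✗; GC 10/19 = 52.6% ✓ — fails.
Primer B (20 nt, A=5 T=7 G=4 C=4): Tm = 2·12 + 4·8 = 56°C, outside 59–65°C ✗; GC 8/20 = 40.0% ✓ — fails.
Primer C (23 nt, A=6 T=4 G=9 C=4): Tm = 2·10 + 4·13 = 72°C, outside 59–65°C ✗; GC 13/23 = 56.5% ✓ — fails.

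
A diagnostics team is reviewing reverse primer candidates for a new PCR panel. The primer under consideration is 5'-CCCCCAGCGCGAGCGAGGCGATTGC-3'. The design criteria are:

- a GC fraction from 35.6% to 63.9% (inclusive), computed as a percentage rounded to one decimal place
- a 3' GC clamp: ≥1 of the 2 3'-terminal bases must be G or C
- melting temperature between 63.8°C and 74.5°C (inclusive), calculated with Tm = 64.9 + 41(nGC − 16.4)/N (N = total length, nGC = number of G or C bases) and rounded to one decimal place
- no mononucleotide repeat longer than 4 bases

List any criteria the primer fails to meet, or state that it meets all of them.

Fails: GC content, homopolymer run.

Base counts: A=4, T=2, G=9, C=10 (length 25).
GC content: GC 19/25 = 76.0%, outside 35.6–63.9% ✗
GC clamp: 3' end GC has 2 G/C ✓
Tm: Tm = 64.9 + 41·(19 − 16.4)/25 = 69.2°C ✓
homopolymer run: longest run = 5, exceeds 4 ✗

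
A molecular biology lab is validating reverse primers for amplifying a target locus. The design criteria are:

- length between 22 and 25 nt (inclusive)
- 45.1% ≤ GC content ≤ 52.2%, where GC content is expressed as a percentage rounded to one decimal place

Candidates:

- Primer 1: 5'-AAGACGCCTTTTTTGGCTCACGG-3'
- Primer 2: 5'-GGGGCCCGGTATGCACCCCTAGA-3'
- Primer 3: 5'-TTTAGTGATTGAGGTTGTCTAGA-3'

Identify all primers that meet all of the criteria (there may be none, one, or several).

Primer 1 only.

Primer 1 (23 nt, A=4 T=7 G=6 C=6): length 23 ✓; GC 12/23 = 52.2% ✓ — passes.
Primer 2 (23 nt, A=4 T=3 G=8 C=8): length 23 ✓; GC 16/23 = 69.6%, outside 45.1–52.2% ✗ — fails.
Primer 3 (23 nt, A=5 T=10 G=7 C=1): length 23 ✓; GC 8/23 = 34.8%, outside 45.1–52.2% ✗ — fails.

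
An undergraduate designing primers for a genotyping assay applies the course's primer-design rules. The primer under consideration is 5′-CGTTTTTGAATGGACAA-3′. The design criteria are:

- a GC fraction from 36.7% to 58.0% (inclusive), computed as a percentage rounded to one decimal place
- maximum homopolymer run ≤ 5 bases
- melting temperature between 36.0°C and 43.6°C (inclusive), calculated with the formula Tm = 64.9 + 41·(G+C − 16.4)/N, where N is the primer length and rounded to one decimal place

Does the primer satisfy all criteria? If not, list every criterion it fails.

Fails: GC content.

Base counts: A=5, T=6, G=4, C=2 (length 17).
GC content: GC 6/17 = 35.3%, outside 36.7–58.0% ✗
homopolymer run: longest run = 5 ✓
Tm: Tm = 64.9 + 41·(6 − 16.4)/17 = 39.8°C ✓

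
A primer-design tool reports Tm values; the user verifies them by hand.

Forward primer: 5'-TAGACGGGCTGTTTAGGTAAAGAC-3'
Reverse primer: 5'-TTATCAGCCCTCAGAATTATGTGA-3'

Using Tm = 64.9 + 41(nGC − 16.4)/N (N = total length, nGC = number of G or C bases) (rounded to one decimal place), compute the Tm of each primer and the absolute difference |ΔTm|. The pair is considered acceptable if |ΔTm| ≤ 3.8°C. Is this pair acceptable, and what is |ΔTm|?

Forward: G+C = 11, N = 24 → Tm = 64.9 + 41·(11 − 16.4)/24 = 55.7°C.
Reverse: G+C = 9, N = 24 → Tm = 64.9 + 41·(9 − 16.4)/24 = 52.3°C.
|ΔTm| = |55.7 − 52.3| = 3.4°C, ≤ 3.8°C.

|ΔTm| = 3.4°C; the pair is acceptable.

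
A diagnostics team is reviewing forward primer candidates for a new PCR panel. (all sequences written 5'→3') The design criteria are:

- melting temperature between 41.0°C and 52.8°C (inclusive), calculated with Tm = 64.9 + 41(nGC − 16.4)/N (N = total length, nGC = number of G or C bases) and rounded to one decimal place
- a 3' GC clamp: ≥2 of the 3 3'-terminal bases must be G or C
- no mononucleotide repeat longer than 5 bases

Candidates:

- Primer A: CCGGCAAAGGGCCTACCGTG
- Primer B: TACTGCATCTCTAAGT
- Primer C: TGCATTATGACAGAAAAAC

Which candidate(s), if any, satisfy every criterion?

None of the candidates satisfy all criteria.

Primer A (20 nt, A=4 T=2 G=7 C=7): Tm = 64.9 + 41·(14 − 16.4)/20 = 60.0°C, outside 41.0–52.8°C ✗; 3' end GTG has 2 G/C ✓; longest run = 3 ✓ — fails.
Primer B (16 nt, A=4 T=6 G=2 C=4): Tm = 64.9 + 41·(6 − 16.4)/16 = 38.3°C, outside 41.0–52.8°C ✗; 3' end AGT has 1 G/C, need ≥2 ✗; longest run = 2 ✓ — fails.
Primer C (19 nt, A=9 T=4 G=3 C=3): Tm = 64.9 + 41·(6 − 16.4)/19 = 42.5°C ✓; 3' end AAC has 1 G/C, need ≥2 ✗; longest run = 5 ✓ — fails.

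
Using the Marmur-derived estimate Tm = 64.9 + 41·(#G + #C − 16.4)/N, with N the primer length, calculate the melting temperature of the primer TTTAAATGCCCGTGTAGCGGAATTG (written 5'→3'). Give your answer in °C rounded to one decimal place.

56.0°C

Base counts: A=6, T=8, G=7, C=4; G+C = 11, N = 25.
Tm = 64.9 + 41·(11 − 16.4)/25 = 64.9 + -221.40/25 = 56.0°C.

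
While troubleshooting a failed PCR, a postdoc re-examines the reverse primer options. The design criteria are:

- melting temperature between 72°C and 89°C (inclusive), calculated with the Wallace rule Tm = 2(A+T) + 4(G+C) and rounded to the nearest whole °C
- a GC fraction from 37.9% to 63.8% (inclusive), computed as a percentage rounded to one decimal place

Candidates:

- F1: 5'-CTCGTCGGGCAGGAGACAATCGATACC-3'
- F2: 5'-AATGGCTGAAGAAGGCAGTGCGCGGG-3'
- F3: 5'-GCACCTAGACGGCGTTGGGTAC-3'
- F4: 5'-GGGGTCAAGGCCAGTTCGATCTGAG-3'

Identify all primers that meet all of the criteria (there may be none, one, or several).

F1 (27 nt, A=7 T=4 G=8 C=8): Tm = 2·11 + 4·16 = 86°C ✓; GC 16/27 = 59.3% ✓ — passes.
F2 (26 nt, A=7 T=3 G=12 C=4): Tm = 2·10 + 4·16 = 84°C ✓; GC 16/26 = 61.5% ✓ — passes.
F3 (22 nt, A=4 T=4 G=8 C=6): Tm = 2·8 + 4·14 = 72°C ✓; GC 14/22 = 63.6% ✓ — passes.
F4 (25 nt, A=5 T=5 G=10 C=5): Tm = 2·10 + 4·15 = 80°C ✓; GC 15/25 = 60.0% ✓ — passes.

F1, F2, F3 and F4.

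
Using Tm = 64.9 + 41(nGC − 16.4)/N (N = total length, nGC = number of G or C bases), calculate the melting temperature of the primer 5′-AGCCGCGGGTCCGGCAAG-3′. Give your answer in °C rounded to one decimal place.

Base counts: A=3, T=1, G=8, C=6; G+C = 14, N = 18.
Tm = 64.9 + 41·(14 − 16.4)/18 = 64.9 + -98.40/18 = 59.4°C.

59.4°C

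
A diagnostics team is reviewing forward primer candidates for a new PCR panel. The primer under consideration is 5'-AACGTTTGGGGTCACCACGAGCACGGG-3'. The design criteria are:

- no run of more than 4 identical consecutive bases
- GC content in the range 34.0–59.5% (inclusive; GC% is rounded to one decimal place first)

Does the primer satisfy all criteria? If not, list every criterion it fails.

Base counts: A=6, T=4, G=10, C=7 (length 27).
homopolymer run: longest run = 4 ✓
GC content: GC 17/27 = 63.0%, outside 34.0–59.5% ✗

Fails: GC content.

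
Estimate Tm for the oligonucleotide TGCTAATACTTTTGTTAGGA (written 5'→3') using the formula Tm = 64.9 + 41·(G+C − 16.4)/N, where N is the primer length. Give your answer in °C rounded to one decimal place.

Base counts: A=5, T=9, G=4, C=2; G+C = 6, N = 20.
Tm = 64.9 + 41·(6 − 16.4)/20 = 64.9 + -426.40/20 = 43.6°C.

43.6°C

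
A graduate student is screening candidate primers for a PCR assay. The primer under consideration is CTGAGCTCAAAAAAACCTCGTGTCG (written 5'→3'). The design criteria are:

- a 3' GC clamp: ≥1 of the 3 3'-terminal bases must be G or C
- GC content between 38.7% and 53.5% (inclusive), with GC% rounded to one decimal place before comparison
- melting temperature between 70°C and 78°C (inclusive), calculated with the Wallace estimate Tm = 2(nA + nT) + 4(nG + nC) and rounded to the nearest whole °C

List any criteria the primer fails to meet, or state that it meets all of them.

Meets all criteria.

Base counts: A=8, T=5, G=5, C=7 (length 25).
GC clamp: 3' end TCG has 2 G/C ✓
GC content: GC 12/25 = 48.0% ✓
Tm: Tm = 2·13 + 4·12 = 74°C ✓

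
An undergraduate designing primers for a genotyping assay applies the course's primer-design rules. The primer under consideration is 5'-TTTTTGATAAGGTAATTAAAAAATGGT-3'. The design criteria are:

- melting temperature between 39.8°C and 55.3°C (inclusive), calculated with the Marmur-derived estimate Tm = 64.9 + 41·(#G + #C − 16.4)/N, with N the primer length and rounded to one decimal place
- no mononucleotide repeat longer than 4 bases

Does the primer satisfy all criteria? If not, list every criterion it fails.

Fails: homopolymer run.

Base counts: A=11, T=11, G=5, C=0 (length 27).
Tm: Tm = 64.9 + 41·(5 − 16.4)/27 = 47.6°C ✓
homopolymer run: longest run = 6, exceeds 4 ✗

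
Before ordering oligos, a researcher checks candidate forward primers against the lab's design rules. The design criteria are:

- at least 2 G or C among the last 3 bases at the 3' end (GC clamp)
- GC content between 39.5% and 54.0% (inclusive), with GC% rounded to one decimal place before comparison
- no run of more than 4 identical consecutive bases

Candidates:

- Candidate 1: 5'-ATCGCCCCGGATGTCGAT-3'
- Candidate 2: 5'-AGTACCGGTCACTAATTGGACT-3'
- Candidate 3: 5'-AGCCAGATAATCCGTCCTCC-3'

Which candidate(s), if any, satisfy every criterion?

None of the candidates satisfy all criteria.

Candidate 1 (18 nt, A=3 T=4 G=5 C=6): 3' end GAT has 1 G/C, need ≥2 ✗; GC 11/18 = 61.1%, outside 39.5–54.0% ✗; longest run = 4 ✓ — fails.
Candidate 2 (22 nt, A=6 T=6 G=5 C=5): 3' end ACT has 1 G/C, need ≥2 ✗; GC 10/22 = 45.5% ✓; longest run = 2 ✓ — fails.
Candidate 3 (20 nt, A=5 T=4 G=3 C=8): 3' end TCC has 2 G/C ✓; GC 11/20 = 55.0%, outside 39.5–54.0% ✗; longest run = 2 ✓ — fails.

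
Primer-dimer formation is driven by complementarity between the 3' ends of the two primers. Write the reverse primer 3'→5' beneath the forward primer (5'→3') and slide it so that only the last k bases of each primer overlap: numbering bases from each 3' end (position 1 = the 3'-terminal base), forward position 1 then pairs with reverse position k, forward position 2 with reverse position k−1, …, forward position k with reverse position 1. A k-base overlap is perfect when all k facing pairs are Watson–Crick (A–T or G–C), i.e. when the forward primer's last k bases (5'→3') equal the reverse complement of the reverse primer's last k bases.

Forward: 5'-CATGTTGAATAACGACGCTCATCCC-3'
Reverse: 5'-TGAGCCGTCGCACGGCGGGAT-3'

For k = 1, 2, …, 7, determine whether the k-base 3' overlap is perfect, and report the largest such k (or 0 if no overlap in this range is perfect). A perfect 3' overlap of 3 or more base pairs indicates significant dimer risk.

Last 7 bases (5'→3') — forward …TCATCCC, reverse …GCGGGAT.
Reverse complement of the reverse primer's last 7 bases: ATCCCGC; its first k bases are the reverse complement of the reverse primer's last k bases, so a perfect k-base overlap needs the forward primer's last k bases to equal them.
Comparing (forward last k vs required): k=1: C vs A ✗; k=2: CC vs AT ✗; k=3: CCC vs ATC ✗; k=4: TCCC vs ATCC ✗; k=5: ATCCC vs ATCCC ✓; k=6: CATCCC vs ATCCCG ✗; k=7: TCATCCC vs ATCCCGC ✗.
Only k = 5 is perfect, so the longest perfect 3' overlap is 5.

Longest perfect overlap: 5 complementary base pairs; significant dimer risk (threshold 3).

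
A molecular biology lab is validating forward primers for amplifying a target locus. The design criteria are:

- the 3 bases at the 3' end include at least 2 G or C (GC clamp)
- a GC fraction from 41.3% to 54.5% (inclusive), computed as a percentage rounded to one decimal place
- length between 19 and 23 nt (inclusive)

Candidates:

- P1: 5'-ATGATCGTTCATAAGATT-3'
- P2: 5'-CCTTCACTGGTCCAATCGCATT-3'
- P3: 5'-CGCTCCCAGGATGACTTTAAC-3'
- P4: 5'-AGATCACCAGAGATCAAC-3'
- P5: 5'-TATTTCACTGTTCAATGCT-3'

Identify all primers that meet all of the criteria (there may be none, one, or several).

None of the candidates satisfy all criteria.

P1 (18 nt, A=6 T=7 G=3 C=2): 3' end ATT has 0 G/C, need ≥2 ✗; GC 5/18 = 27.8%, outside 41.3–54.5% ✗; length 18, outside 19–23 ✗ — fails.
P2 (22 nt, A=4 T=7 G=3 C=8): 3' end ATT has 0 G/C, need ≥2 ✗; GC 11/22 = 50.0% ✓; length 22 ✓ — fails.
P3 (21 nt, A=5 T=5 G=4 C=7): 3' end AAC has 1 G/C, need ≥2 ✗; GC 11/21 = 52.4% ✓; length 21 ✓ — fails.
P4 (18 nt, A=8 T=2 G=3 C=5): 3' end AAC has 1 G/C, need ≥2 ✗; GC 8/18 = 44.4% ✓; length 18, outside 19–23 ✗ — fails.
P5 (19 nt, A=4 T=9 G=2 C=4): 3' end GCT has 2 G/C ✓; GC 6/19 = 31.6%, outside 41.3–54.5% ✗; length 19 ✓ — fails.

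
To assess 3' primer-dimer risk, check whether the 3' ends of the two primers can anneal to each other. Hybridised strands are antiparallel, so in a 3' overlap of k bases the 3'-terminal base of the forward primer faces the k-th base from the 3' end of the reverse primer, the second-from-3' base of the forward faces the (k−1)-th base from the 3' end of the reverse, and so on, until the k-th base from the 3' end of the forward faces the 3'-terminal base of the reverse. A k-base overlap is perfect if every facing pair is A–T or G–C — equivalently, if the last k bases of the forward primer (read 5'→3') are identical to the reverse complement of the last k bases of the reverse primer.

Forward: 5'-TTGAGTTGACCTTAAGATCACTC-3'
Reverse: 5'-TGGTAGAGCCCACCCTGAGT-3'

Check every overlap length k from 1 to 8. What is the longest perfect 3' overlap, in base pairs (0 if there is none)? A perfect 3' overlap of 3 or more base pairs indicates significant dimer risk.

Last 8 bases (5'→3') — forward …GATCACTC, reverse …CCCTGAGT.
Reverse complement of the reverse primer's last 8 bases: ACTCAGGG; its first k bases are the reverse complement of the reverse primer's last k bases, so a perfect k-base overlap needs the forward primer's last k bases to equal them.
Comparing (forward last k vs required): k=1: C vs A ✗; k=2: TC vs AC ✗; k=3: CTC vs ACT ✗; k=4: ACTC vs ACTC ✓; k=5: CACTC vs ACTCA ✗; k=6: TCACTC vs ACTCAG ✗; k=7: ATCACTC vs ACTCAGG ✗; k=8: GATCACTC vs ACTCAGGG ✗.
Only k = 4 is perfect, so the longest perfect 3' overlap is 4.

Longest perfect overlap: 4 complementary base pairs; significant dimer risk (threshold 3).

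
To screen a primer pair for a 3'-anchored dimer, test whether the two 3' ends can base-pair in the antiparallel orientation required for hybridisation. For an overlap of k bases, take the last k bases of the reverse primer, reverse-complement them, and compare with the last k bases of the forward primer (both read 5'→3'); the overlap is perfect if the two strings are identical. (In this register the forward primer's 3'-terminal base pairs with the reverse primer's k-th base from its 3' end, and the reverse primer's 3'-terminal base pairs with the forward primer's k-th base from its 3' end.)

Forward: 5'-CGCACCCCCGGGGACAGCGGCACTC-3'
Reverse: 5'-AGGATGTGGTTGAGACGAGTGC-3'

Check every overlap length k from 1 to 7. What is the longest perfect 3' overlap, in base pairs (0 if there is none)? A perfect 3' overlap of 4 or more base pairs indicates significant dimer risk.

Longest perfect overlap: 6 complementary base pairs; significant dimer risk (threshold 4).

Last 7 bases (5'→3') — forward …GGCACTC, reverse …CGAGTGC.
Reverse complement of the reverse primer's last 7 bases: GCACTCG; its first k bases are the reverse complement of the reverse primer's last k bases, so a perfect k-base overlap needs the forward primer's last k bases to equal them.
Comparing (forward last k vs required): k=1: C vs G ✗; k=2: TC vs GC ✗; k=3: CTC vs GCA ✗; k=4: ACTC vs GCAC ✗; k=5: CACTC vs GCACT ✗; k=6: GCACTC vs GCACTC ✓; k=7: GGCACTC vs GCACTCG ✗.
Only k = 6 is perfect, so the longest perfect 3' overlap is 6.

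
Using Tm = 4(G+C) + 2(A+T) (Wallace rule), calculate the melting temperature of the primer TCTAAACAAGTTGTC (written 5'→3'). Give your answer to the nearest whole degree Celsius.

Base counts: A=5, T=5, G=2, C=3 (length 15).
Tm = 2·(5+5) + 4·(2+3) = 2·10 + 4·5 = 20 + 20 = 40°C.

40°C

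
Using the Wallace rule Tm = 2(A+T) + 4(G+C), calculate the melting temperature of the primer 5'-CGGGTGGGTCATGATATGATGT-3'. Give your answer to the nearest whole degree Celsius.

Base counts: A=4, T=7, G=9, C=2 (length 22).
Tm = 2·(4+7) + 4·(9+2) = 2·11 + 4·11 = 22 + 44 = 66°C.

66°C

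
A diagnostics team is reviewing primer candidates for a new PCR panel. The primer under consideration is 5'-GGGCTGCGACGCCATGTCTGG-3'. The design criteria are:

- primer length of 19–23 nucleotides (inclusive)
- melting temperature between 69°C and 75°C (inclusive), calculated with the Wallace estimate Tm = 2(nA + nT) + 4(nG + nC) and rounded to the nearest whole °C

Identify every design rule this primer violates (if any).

Meets all criteria.

Base counts: A=2, T=4, G=9, C=6 (length 21).
length: length 21 ✓
Tm: Tm = 2·6 + 4·15 = 72°C ✓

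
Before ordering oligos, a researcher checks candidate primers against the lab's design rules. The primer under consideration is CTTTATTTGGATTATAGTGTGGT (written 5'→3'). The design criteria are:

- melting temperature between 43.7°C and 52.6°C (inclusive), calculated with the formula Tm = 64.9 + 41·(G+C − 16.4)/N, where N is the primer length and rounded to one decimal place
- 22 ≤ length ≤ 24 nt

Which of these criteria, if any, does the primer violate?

Meets all criteria.

Base counts: A=4, T=12, G=6, C=1 (length 23).
Tm: Tm = 64.9 + 41·(7 − 16.4)/23 = 48.1°C ✓
length: length 23 ✓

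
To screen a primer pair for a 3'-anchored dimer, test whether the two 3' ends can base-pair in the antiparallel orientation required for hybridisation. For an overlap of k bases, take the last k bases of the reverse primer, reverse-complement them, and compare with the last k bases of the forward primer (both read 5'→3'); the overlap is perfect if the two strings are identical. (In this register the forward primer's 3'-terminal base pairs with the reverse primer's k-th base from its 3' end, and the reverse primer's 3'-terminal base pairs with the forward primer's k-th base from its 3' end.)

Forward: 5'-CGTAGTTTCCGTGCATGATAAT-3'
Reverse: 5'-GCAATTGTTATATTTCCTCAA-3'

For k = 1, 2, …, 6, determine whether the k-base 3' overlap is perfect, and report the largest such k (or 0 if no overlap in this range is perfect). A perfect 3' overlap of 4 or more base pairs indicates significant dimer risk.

Longest perfect overlap: 1 complementary base pair; below the dimer-risk threshold (threshold 4).

Last 6 bases (5'→3') — forward …GATAAT, reverse …CCTCAA.
Reverse complement of the reverse primer's last 6 bases: TTGAGG; its first k bases are the reverse complement of the reverse primer's last k bases, so a perfect k-base overlap needs the forward primer's last k bases to equal them.
Comparing (forward last k vs required): k=1: T vs T ✓; k=2: AT vs TT ✗; k=3: AAT vs TTG ✗; k=4: TAAT vs TTGA ✗; k=5: ATAAT vs TTGAG ✗; k=6: GATAAT vs TTGAGG ✗.
Only k = 1 is perfect, so the longest perfect 3' overlap is 1.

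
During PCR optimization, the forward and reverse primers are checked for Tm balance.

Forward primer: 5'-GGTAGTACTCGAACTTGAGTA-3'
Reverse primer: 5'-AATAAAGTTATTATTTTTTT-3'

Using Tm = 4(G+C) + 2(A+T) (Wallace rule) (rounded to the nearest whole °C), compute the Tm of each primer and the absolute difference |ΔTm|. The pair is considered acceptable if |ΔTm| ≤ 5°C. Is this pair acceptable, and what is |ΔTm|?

|ΔTm| = 18°C; the pair is not acceptable.

Forward: A=6 T=6 G=6 C=3 → Tm = 2·12 + 4·9 = 60°C.
Reverse: A=7 T=12 G=1 C=0 → Tm = 2·19 + 4·1 = 42°C.
|ΔTm| = |60 − 42| = 18°C, > 5°C.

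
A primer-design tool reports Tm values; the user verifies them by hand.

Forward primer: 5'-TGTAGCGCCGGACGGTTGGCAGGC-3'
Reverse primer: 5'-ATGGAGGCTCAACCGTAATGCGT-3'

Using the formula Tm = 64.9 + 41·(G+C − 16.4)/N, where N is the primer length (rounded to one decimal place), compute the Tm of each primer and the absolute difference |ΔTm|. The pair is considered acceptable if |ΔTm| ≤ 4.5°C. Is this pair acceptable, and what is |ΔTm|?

Forward: G+C = 17, N = 24 → Tm = 64.9 + 41·(17 − 16.4)/24 = 65.9°C.
Reverse: G+C = 12, N = 23 → Tm = 64.9 + 41·(12 − 16.4)/23 = 57.1°C.
|ΔTm| = |65.9 − 57.1| = 8.8°C, > 4.5°C.

|ΔTm| = 8.8°C; the pair is not acceptable.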